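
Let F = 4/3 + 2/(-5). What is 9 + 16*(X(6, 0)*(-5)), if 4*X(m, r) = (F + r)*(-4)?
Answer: 251/3 ≈ 83.667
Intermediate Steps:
F = 14/15 (F = 4*(⅓) + 2*(-⅕) = 4/3 - ⅖ = 14/15 ≈ 0.93333)
X(m, r) = -14/15 - r (X(m, r) = ((14/15 + r)*(-4))/4 = (-56/15 - 4*r)/4 = -14/15 - r)
9 + 16*(X(6, 0)*(-5)) = 9 + 16*((-14/15 - 1*0)*(-5)) = 9 + 16*((-14/15 + 0)*(-5)) = 9 + 16*(-14/15*(-5)) = 9 + 16*(14/3) = 9 + 224/3 = 251/3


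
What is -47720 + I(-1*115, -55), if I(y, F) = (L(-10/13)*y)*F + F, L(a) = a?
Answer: -684325/13 ≈ -52640.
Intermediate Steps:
I(y, F) = F - 10*F*y/13 (I(y, F) = ((-10/13)*y)*F + F = ((-10*1/13)*y)*F + F = (-10*y/13)*F + F = -10*F*y/13 + F = F - 10*F*y/13)
-47720 + I(-1*115, -55) = -47720 + (1/13)*(-55)*(13 - (-10)*115) = -47720 + (1/13)*(-55)*(13 - 10*(-115)) = -47720 + (1/13)*(-55)*(13 + 1150) = -47720 + (1/13)*(-55)*1163 = -47720 - 63965/13 = -684325/13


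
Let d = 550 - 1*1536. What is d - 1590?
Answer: -2576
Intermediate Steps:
d = -986 (d = 550 - 1536 = -986)
d - 1590 = -986 - 1590 = -2576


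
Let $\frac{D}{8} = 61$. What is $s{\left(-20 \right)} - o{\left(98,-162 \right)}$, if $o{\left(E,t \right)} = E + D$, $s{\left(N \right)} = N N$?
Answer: $-186$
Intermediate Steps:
$D = 488$ ($D = 8 \cdot 61 = 488$)
$s{\left(N \right)} = N^{2}$
$o{\left(E,t \right)} = 488 + E$ ($o{\left(E,t \right)} = E + 488 = 488 + E$)
$s{\left(-20 \right)} - o{\left(98,-162 \right)} = \left(-20\right)^{2} - \left(488 + 98\right) = 400 - 586 = -186$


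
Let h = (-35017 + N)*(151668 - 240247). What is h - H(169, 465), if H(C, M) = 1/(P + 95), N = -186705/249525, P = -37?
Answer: 997581836639403/321610 ≈ 3.1018e+9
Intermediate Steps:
N = -4149/5545 (N = -186705*1/249525 = -4149/5545 ≈ -0.74824)
H(C, M) = 1/58 (H(C, M) = 1/(-37 + 95) = 1/58)
h = 17199686838706/5545 (h = (-35017 - 4149/5545)*(151668 - 240247) = -194173414/5545*(-88579) = 17199686838706/5545 ≈ 3.1018e+9)
h - H(169, 465) = 17199686838706/5545 - 1*1/58 = 17199686838706/5545 - 1/58 = 997581836639403/321610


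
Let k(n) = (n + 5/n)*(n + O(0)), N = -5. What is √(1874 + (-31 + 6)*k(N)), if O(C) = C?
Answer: 2*√281 ≈ 33.526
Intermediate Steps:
k(n) = n*(n + 5/n) (k(n) = (n + 5/n)*(n + 0) = (n + 5/n)*n = n*(n + 5/n))
√(1874 + (-31 + 6)*k(N)) = √(1874 + (-31 + 6)*(5 + (-5)²)) = √(1874 - 25*(5 + 25)) = √(1874 - 25*30) = √(1874 - 750) = √1124 = 2*√281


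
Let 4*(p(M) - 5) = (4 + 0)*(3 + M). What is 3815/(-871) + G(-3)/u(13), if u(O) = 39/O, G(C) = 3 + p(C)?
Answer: -4477/2613 ≈ -1.7134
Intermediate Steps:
p(M) = 8 + M (p(M) = 5 + ((4 + 0)*(3 + M))/4 = 5 + (4*(3 + M))/4 = 5 + (12 + 4*M)/4 = 5 + (3 + M) = 8 + M)
G(C) = 11 + C (G(C) = 3 + (8 + C) = 11 + C)
3815/(-871) + G(-3)/u(13) = 3815/(-871) + (11 - 3)/((39/13)) = 3815*(-1/871) + 8/((39*(1/13))) = -3815/871 + 8/3 = -4477/2613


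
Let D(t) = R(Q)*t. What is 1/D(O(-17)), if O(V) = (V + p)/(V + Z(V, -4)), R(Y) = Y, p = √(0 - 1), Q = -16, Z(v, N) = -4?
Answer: -357/4640 - 21*I/4640 ≈ -0.07694 - 0.0045259*I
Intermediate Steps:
p = I (p = √(-1) = I ≈ 1.0*I)
O(V) = (I + V)/(-4 + V) (O(V) = (V + I)/(V - 4) = (I + V)/(-4 + V))
D(t) = -16*t
1/D(O(-17)) = 1/(-16*(I - 17)/(-4 - 17)) = 1/(-16*(-17 + I)/(-21)) = 1/(-(-16)*(-17 + I)/21) = 1/(-16*(17/21 - I/21)) = 1/(-272/21 + 16*I/21) = 441*(-272/21 - 16*I/21)/74240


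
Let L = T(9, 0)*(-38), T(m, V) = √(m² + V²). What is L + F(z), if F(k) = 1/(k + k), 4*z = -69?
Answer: -23600/69 ≈ -342.03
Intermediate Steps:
z = -69/4 (z = (¼)*(-69) = -69/4 ≈ -17.250)
F(k) = 1/(2*k)
T(m, V) = √(V² + m²)
L = -342 (L = √(0² + 9²)*(-38) = √(0 + 81)*(-38) = √81*(-38) = 9*(-38) = -342)
L + F(z) = -342 + 1/(2*(-69/4)) = -342 + (½)*(-4/69) = -342 - 2/69 = -23600/69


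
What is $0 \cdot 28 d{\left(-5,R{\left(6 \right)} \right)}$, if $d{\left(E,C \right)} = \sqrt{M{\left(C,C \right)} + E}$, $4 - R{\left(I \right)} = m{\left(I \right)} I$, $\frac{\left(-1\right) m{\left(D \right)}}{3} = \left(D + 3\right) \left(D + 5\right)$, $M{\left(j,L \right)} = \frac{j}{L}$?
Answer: $0$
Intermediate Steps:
$m{\left(D \right)} = - 3 \left(3 + D\right) \left(5 + D\right)$ ($m{\left(D \right)} = - 3 \left(D + 3\right) \left(D + 5\right) = - 3 \left(3 + D\right) \left(5 + D\right)$)
$R{\left(I \right)} = 4 - I \left(-45 - 24 I - 3 I^{2}\right)$ ($R{\left(I \right)} = 4 - \left(-45 - 24 I - 3 I^{2}\right) I = 4 - I \left(-45 - 24 I - 3 I^{2}\right)$)
$d{\left(E,C \right)} = \sqrt{1 + E}$ ($d{\left(E,C \right)} = \sqrt{\frac{C}{C} + E} = \sqrt{1 + E}$)
$0 \cdot 28 d{\left(-5,R{\left(6 \right)} \right)} = 0 \cdot 28 \sqrt{1 - 5} = 0 \sqrt{-4} = 0 \cdot 2 i = 0$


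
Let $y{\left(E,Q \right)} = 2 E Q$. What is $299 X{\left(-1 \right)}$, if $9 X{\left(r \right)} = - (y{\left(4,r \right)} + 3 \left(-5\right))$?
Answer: $\frac{6877}{9} \approx 764.11$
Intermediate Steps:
$y{\left(E,Q \right)} = 2 E Q$
$X{\left(r \right)} = \frac{5}{3} - \frac{8 r}{9}$ ($X{\left(r \right)} = \frac{\left(-1\right) \left(2 \cdot 4 r + 3 \left(-5\right)\right)}{9} = \frac{\left(-1\right) \left(8 r - 15\right)}{9} = \frac{\left(-1\right) \left(-15 + 8 r\right)}{9} = \frac{15 - 8 r}{9} = \frac{5}{3} - \frac{8 r}{9}$)
$299 X{\left(-1 \right)} = 299 \left(\frac{5}{3} - - \frac{8}{9}\right) = 299 \left(\frac{5}{3} + \frac{8}{9}\right) = 299 \cdot \frac{23}{9} = \frac{6877}{9}$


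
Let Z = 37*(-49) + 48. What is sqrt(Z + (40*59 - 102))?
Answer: sqrt(493) ≈ 22.204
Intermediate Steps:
Z = -1765 (Z = -1813 + 48 = -1765)
sqrt(Z + (40*59 - 102)) = sqrt(-1765 + (40*59 - 102)) = sqrt(-1765 + (2360 - 102)) = sqrt(-1765 + 2258) = sqrt(493)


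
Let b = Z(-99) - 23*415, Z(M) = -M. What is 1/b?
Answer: -1/9446 ≈ -0.00010586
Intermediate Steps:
b = -9446 (b = -1*(-99) - 23*415 = 99 - 1*9545 = 99 - 9545 = -9446)
1/b = 1/(-9446) = -1/9446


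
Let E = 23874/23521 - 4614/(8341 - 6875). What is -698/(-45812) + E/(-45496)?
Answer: 137297396185601/8983637772779384 ≈ 0.015283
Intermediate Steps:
E = -36763305/17240893 (E = 23874*(1/23521) - 4614/1466 = 23874/23521 - 4614*1/1466 = 23874/23521 - 2307/733 = -36763305/17240893 ≈ -2.1323)
-698/(-45812) + E/(-45496) = -698/(-45812) - 36763305/17240893/(-45496) = -698*(-1/45812) - 36763305/17240893*(-1/45496) = 349/22906 + 36763305/784391667928 = 137297396185601/8983637772779384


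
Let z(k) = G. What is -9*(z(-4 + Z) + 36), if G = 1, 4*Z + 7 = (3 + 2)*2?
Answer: -333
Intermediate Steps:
Z = ¾ (Z = -7/4 + ((3 + 2)*2)/4 = -7/4 + (5*2)/4 = -7/4 + (¼)*10 = -7/4 + 5/2 = ¾ ≈ 0.75000)
z(k) = 1
-9*(z(-4 + Z) + 36) = -9*(1 + 36) = -9*37 = -333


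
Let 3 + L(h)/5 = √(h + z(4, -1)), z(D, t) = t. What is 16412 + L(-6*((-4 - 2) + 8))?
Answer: 16397 + 5*I*√13 ≈ 16397.0 + 18.028*I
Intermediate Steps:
L(h) = -15 + 5*√(-1 + h) (L(h) = -15 + 5*√(h - 1) = -15 + 5*√(-1 + h))
16412 + L(-6*((-4 - 2) + 8)) = 16412 + (-15 + 5*√(-1 - 6*((-4 - 2) + 8))) = 16412 + (-15 + 5*√(-1 - 6*(-6 + 8))) = 16412 + (-15 + 5*√(-1 - 6*2)) = 16412 + (-15 + 5*√(-1 - 12)) = 16412 + (-15 + 5*√(-13)) = 16412 + (-15 + 5*(I*√13)) = 16412 + (-15 + 5*I*√13) = 16397 + 5*I*√13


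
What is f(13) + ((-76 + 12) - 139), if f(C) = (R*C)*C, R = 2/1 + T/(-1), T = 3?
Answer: -372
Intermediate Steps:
R = -1 (R = 2/1 + 3/(-1) = 2*1 + 3*(-1) = 2 - 3 = -1)
f(C) = -C² (f(C) = (-C)*C = -C²)
f(13) + ((-76 + 12) - 139) = -1*13² + ((-76 + 12) - 139) = -1*169 + (-64 - 139) = -169 - 203 = -372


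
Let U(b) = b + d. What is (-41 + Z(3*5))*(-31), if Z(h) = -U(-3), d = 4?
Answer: 1302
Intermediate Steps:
U(b) = 4 + b (U(b) = b + 4 = 4 + b)
Z(h) = -1 (Z(h) = -(4 - 3) = -1*1 = -1)
(-41 + Z(3*5))*(-31) = (-41 - 1)*(-31) = -42*(-31) = 1302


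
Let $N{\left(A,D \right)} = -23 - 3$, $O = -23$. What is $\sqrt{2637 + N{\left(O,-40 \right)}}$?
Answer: $\sqrt{2611} \approx 51.098$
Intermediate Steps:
$N{\left(A,D \right)} = -26$ ($N{\left(A,D \right)} = -23 - 3 = -26$)
$\sqrt{2637 + N{\left(O,-40 \right)}} = \sqrt{2637 - 26} = \sqrt{2611}$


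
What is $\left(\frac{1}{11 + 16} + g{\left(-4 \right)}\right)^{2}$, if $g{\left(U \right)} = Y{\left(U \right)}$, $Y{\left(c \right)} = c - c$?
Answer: $\frac{1}{729} \approx 0.0013717$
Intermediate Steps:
$Y{\left(c \right)} = 0$
$g{\left(U \right)} = 0$
$\left(\frac{1}{11 + 16} + g{\left(-4 \right)}\right)^{2} = \left(\frac{1}{11 + 16} + 0\right)^{2} = \left(\frac{1}{27} + 0\right)^{2} = \left(\frac{1}{27}\right)^{2} = \frac{1}{729}$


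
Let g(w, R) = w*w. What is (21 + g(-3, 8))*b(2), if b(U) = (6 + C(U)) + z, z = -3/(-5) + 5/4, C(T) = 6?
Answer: 831/2 ≈ 415.50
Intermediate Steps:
g(w, R) = w²
z = 37/20 (z = -3*(-⅕) + 5*(¼) = ⅗ + 5/4 = 37/20 ≈ 1.8500)
b(U) = 277/20 (b(U) = (6 + 6) + 37/20 = 12 + 37/20 = 277/20)
(21 + g(-3, 8))*b(2) = (21 + (-3)²)*(277/20) = (21 + 9)*(277/20) = 30*(277/20) = 831/2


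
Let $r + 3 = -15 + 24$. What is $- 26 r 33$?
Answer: $-5148$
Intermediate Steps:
$r = 6$ ($r = -3 + \left(-15 + 24\right) = -3 + 9 = 6$)
$- 26 r 33 = \left(-26\right) 6 \cdot 33 = \left(-156\right) 33 = -5148$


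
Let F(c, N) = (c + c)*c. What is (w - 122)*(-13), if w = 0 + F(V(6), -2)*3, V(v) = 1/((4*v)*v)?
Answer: 5481203/3456 ≈ 1586.0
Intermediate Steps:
V(v) = 1/(4*v**2)
F(c, N) = 2*c**2 (F(c, N) = (2*c)*c = 2*c**2)
w = 1/3456 (w = 0 + (2*((1/4)/6**2)**2)*3 = 0 + (2*((1/4)*(1/36))**2)*3 = 0 + (2*(1/144)**2)*3 = 0 + (2*(1/20736))*3 = 0 + (1/10368)*3 = 0 + 1/3456 = 1/3456 ≈ 0.00028935)
(w - 122)*(-13) = (1/3456 - 122)*(-13) = -421631/3456*(-13) = 5481203/3456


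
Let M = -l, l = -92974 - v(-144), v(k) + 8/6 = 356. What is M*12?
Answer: 1119944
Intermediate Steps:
v(k) = 1064/3 (v(k) = -4/3 + 356 = 1064/3)
l = -279986/3 (l = -92974 - 1*1064/3 = -92974 - 1064/3 = -279986/3 ≈ -93329.)
M = 279986/3 (M = -1*(-279986/3) = 279986/3 ≈ 93329.)
M*12 = (279986/3)*12 = 1119944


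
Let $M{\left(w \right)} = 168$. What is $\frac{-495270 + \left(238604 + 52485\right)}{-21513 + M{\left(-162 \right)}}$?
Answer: $\frac{204181}{21345} \approx 9.5658$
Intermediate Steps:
$\frac{-495270 + \left(238604 + 52485\right)}{-21513 + M{\left(-162 \right)}} = \frac{-495270 + \left(238604 + 52485\right)}{-21513 + 168} = \frac{-495270 + 291089}{-21345} = \left(-204181\right) \left(- \frac{1}{21345}\right) = \frac{204181}{21345}$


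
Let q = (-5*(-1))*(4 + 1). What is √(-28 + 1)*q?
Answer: 75*I*√3 ≈ 129.9*I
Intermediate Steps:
q = 25 (q = 5*5 = 25)
√(-28 + 1)*q = √(-28 + 1)*25 = √(-27)*25 = (3*I*√3)*25 = 75*I*√3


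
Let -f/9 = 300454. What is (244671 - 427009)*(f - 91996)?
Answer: 509831999716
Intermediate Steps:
f = -2704086 (f = -9*300454 = -2704086)
(244671 - 427009)*(f - 91996) = (244671 - 427009)*(-2704086 - 91996) = -182338*(-2796082) = 509831999716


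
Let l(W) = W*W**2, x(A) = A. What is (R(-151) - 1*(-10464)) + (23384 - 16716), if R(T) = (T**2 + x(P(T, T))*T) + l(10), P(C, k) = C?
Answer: 63734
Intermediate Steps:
l(W) = W**3
R(T) = 1000 + 2*T**2 (R(T) = (T**2 + T*T) + 10**3 = (T**2 + T**2) + 1000 = 2*T**2 + 1000 = 1000 + 2*T**2)
(R(-151) - 1*(-10464)) + (23384 - 16716) = ((1000 + 2*(-151)**2) - 1*(-10464)) + (23384 - 16716) = ((1000 + 2*22801) + 10464) + 6668 = ((1000 + 45602) + 10464) + 6668 = (46602 + 10464) + 6668 = 57066 + 6668 = 63734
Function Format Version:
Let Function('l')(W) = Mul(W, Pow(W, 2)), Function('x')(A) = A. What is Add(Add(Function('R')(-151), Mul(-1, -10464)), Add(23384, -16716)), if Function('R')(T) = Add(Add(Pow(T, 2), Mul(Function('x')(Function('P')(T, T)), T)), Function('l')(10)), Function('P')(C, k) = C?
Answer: 63734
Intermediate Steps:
Function('l')(W) = Pow(W, 3)
Function('R')(T) = Add(1000, Mul(2, Pow(T, 2))) (Function('R')(T) = Add(Add(Pow(T, 2), Mul(T, T)), Pow(10, 3)) = Add(Add(Pow(T, 2), Pow(T, 2)), 1000) = Add(Mul(2, Pow(T, 2)), 1000) = Add(1000, Mul(2, Pow(T, 2))))
Add(Add(Function('R')(-151), Mul(-1, -10464)), Add(23384, -16716)) = Add(Add(Add(1000, Mul(2, Pow(-151, 2))), Mul(-1, -10464)), Add(23384, -16716)) = Add(Add(Add(1000, Mul(2, 22801)), 10464), 6668) = Add(Add(Add(1000, 45602), 10464), 6668) = Add(Add(46602, 10464), 6668) = Add(57066, 6668) = 63734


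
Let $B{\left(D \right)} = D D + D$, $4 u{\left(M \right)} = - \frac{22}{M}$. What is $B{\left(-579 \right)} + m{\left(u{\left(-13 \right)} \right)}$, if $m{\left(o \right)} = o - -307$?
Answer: $\frac{8709205}{26} \approx 3.3497 \cdot 10^{5}$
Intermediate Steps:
$u{\left(M \right)} = - \frac{11}{2 M}$ ($u{\left(M \right)} = \frac{\left(-22\right) \frac{1}{M}}{4} = - \frac{11}{2 M}$)
$m{\left(o \right)} = 307 + o$ ($m{\left(o \right)} = o + 307 = 307 + o$)
$B{\left(D \right)} = D + D^{2}$ ($B{\left(D \right)} = D^{2} + D = D + D^{2}$)
$B{\left(-579 \right)} + m{\left(u{\left(-13 \right)} \right)} = - 579 \left(1 - 579\right) + \left(307 - \frac{11}{2 \left(-13\right)}\right) = \left(-579\right) \left(-578\right) + \left(307 - - \frac{11}{26}\right) = 334662 + \left(307 + \frac{11}{26}\right) = 334662 + \frac{7993}{26} = \frac{8709205}{26}$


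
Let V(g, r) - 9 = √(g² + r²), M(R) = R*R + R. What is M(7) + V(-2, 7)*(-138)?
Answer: -1186 - 138*√53 ≈ -2190.7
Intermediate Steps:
M(R) = R + R² (M(R) = R² + R = R + R²)
V(g, r) = 9 + √(g² + r²)
M(7) + V(-2, 7)*(-138) = 7*(1 + 7) + (9 + √((-2)² + 7²))*(-138) = 7*8 + (9 + √(4 + 49))*(-138) = 56 + (9 + √53)*(-138) = 56 + (-1242 - 138*√53) = -1186 - 138*√53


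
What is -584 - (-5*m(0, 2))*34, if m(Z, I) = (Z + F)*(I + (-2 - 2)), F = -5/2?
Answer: 266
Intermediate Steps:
F = -5/2 (F = -5*½ = -5/2 ≈ -2.5000)
m(Z, I) = (-4 + I)*(-5/2 + Z) (m(Z, I) = (Z - 5/2)*(I + (-2 - 2)) = (-5/2 + Z)*(I - 4) = (-5/2 + Z)*(-4 + I) = (-4 + I)*(-5/2 + Z))
-584 - (-5*m(0, 2))*34 = -584 - (-5*(10 - 4*0 - 5/2*2 + 2*0))*34 = -584 - (-5*(10 + 0 - 5 + 0))*34 = -584 - (-5*5)*34 = -584 - (-25)*34 = -584 - 1*(-850) = -584 + 850 = 266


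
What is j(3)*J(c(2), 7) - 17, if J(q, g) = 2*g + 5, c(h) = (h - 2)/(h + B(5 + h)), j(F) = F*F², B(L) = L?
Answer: 496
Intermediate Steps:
j(F) = F³
c(h) = (-2 + h)/(5 + 2*h) (c(h) = (h - 2)/(h + (5 + h)) = (-2 + h)/(5 + 2*h))
J(q, g) = 5 + 2*g
j(3)*J(c(2), 7) - 17 = 3³*(5 + 2*7) - 17 = 27*(5 + 14) - 17 = 27*19 - 17 = 513 - 17 = 496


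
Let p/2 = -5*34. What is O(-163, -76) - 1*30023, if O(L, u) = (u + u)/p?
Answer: -2551917/85 ≈ -30023.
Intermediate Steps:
p = -340 (p = 2*(-5*34) = 2*(-170) = -340)
O(L, u) = -u/170 (O(L, u) = (u + u)/(-340) = (2*u)*(-1/340) = -u/170)
O(-163, -76) - 1*30023 = -1/170*(-76) - 1*30023 = 38/85 - 30023 = -2551917/85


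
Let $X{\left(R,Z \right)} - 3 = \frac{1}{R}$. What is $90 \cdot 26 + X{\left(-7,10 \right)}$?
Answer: $\frac{16400}{7} \approx 2342.9$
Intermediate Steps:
$X{\left(R,Z \right)} = 3 + \frac{1}{R}$
$90 \cdot 26 + X{\left(-7,10 \right)} = 90 \cdot 26 + \left(3 + \frac{1}{-7}\right) = 2340 + \left(3 - \frac{1}{7}\right) = 2340 + \frac{20}{7} = \frac{16400}{7}$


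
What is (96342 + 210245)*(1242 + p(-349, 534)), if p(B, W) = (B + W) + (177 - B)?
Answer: 598764411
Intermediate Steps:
p(B, W) = 177 + W
(96342 + 210245)*(1242 + p(-349, 534)) = (96342 + 210245)*(1242 + (177 + 534)) = 306587*(1242 + 711) = 306587*1953 = 598764411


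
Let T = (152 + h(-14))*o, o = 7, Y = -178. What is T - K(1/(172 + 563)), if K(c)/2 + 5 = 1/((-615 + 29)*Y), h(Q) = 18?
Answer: 62584799/52154 ≈ 1200.0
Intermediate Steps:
K(c) = -521539/52154 (K(c) = -10 + 2*(1/((-615 + 29)*(-178))) = -10 + 2*(-1/178/(-586)) = -10 + 2*(-1/586*(-1/178)) = -10 + 2*(1/104308) = -10 + 1/52154 = -521539/52154)
T = 1190 (T = (152 + 18)*7 = 170*7 = 1190)
T - K(1/(172 + 563)) = 1190 - 1*(-521539/52154) = 1190 + 521539/52154 = 62584799/52154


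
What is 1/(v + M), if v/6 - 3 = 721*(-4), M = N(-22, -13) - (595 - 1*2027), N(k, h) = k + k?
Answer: -1/15898 ≈ -6.2901e-5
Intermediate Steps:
N(k, h) = 2*k
M = 1388 (M = 2*(-22) - (595 - 1*2027) = -44 - (595 - 2027) = -44 - 1*(-1432) = -44 + 1432 = 1388)
v = -17286 (v = 18 + 6*(721*(-4)) = 18 + 6*(-2884) = 18 - 17304 = -17286)
1/(v + M) = 1/(-17286 + 1388) = 1/(-15898) = -1/15898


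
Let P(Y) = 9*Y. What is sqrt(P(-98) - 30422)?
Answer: 2*I*sqrt(7826) ≈ 176.93*I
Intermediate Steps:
sqrt(P(-98) - 30422) = sqrt(9*(-98) - 30422) = sqrt(-882 - 30422) = sqrt(-31304) = 2*I*sqrt(7826)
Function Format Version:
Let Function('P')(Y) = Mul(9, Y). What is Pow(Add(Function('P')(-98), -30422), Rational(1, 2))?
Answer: Mul(2, I, Pow(7826, Rational(1, 2))) ≈ Mul(176.93, I)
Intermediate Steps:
Pow(Add(Function('P')(-98), -30422), Rational(1, 2)) = Pow(Add(Mul(9, -98), -30422), Rational(1, 2)) = Pow(Add(-882, -30422), Rational(1, 2)) = Pow(-31304, Rational(1, 2)) = Mul(2, I, Pow(7826, Rational(1, 2)))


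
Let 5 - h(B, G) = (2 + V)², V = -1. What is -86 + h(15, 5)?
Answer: -82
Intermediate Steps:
h(B, G) = 4 (h(B, G) = 5 - (2 - 1)² = 5 - 1*1² = 5 - 1*1 = 5 - 1 = 4)
-86 + h(15, 5) = -86 + 4 = -82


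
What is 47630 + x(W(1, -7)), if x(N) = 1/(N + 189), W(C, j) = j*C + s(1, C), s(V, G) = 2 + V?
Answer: 8811551/185 ≈ 47630.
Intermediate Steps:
W(C, j) = 3 + C*j (W(C, j) = j*C + (2 + 1) = C*j + 3 = 3 + C*j)
x(N) = 1/(189 + N)
47630 + x(W(1, -7)) = 47630 + 1/(189 + (3 + 1*(-7))) = 47630 + 1/(189 + (3 - 7)) = 47630 + 1/(189 - 4) = 47630 + 1/185 = 8811551/185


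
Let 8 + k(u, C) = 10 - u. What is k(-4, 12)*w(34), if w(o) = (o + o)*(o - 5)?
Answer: 11832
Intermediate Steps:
w(o) = 2*o*(-5 + o) (w(o) = (2*o)*(-5 + o) = 2*o*(-5 + o))
k(u, C) = 2 - u (k(u, C) = -8 + (10 - u) = 2 - u)
k(-4, 12)*w(34) = (2 - 1*(-4))*(2*34*(-5 + 34)) = (2 + 4)*(2*34*29) = 6*1972 = 11832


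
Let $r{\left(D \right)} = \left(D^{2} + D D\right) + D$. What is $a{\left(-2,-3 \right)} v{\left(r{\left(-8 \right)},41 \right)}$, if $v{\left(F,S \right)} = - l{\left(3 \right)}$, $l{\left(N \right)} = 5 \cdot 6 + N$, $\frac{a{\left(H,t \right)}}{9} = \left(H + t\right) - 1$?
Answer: $1782$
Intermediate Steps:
$r{\left(D \right)} = D + 2 D^{2}$ ($r{\left(D \right)} = \left(D^{2} + D^{2}\right) + D = 2 D^{2} + D = D + 2 D^{2}$)
$a{\left(H,t \right)} = -9 + 9 H + 9 t$ ($a{\left(H,t \right)} = 9 \left(\left(H + t\right) - 1\right) = 9 \left(-1 + H + t\right) = -9 + 9 H + 9 t$)
$l{\left(N \right)} = 30 + N$
$v{\left(F,S \right)} = -33$ ($v{\left(F,S \right)} = - (30 + 3) = \left(-1\right) 33 = -33$)
$a{\left(-2,-3 \right)} v{\left(r{\left(-8 \right)},41 \right)} = \left(-9 + 9 \left(-2\right) + 9 \left(-3\right)\right) \left(-33\right) = \left(-9 - 18 - 27\right) \left(-33\right) = \left(-54\right) \left(-33\right) = 1782$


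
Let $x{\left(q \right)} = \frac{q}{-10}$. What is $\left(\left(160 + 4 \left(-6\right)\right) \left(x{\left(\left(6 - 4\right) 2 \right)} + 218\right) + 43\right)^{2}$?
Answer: $\frac{21958201489}{25} \approx 8.7833 \cdot 10^{8}$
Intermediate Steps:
$x{\left(q \right)} = - \frac{q}{10}$ ($x{\left(q \right)} = q \left(- \frac{1}{10}\right) = - \frac{q}{10}$)
$\left(\left(160 + 4 \left(-6\right)\right) \left(x{\left(\left(6 - 4\right) 2 \right)} + 218\right) + 43\right)^{2} = \left(\left(160 + 4 \left(-6\right)\right) \left(- \frac{\left(6 - 4\right) 2}{10} + 218\right) + 43\right)^{2} = \left(\left(160 - 24\right) \left(- \frac{2 \cdot 2}{10} + 218\right) + 43\right)^{2} = \left(136 \left(\left(- \frac{1}{10}\right) 4 + 218\right) + 43\right)^{2} = \left(136 \left(- \frac{2}{5} + 218\right) + 43\right)^{2} = \left(136 \cdot \frac{1088}{5} + 43\right)^{2} = \left(\frac{147968}{5} + 43\right)^{2} = \left(\frac{148183}{5}\right)^{2} = \frac{21958201489}{25}$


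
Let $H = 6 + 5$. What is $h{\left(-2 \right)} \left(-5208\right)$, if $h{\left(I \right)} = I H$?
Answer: $114576$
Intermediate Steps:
$H = 11$
$h{\left(I \right)} = 11 I$ ($h{\left(I \right)} = I 11 = 11 I$)
$h{\left(-2 \right)} \left(-5208\right) = 11 \left(-2\right) \left(-5208\right) = \left(-22\right) \left(-5208\right) = 114576$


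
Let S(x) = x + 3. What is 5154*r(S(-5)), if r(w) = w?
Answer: -10308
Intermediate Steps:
S(x) = 3 + x
5154*r(S(-5)) = 5154*(3 - 5) = 5154*(-2) = -10308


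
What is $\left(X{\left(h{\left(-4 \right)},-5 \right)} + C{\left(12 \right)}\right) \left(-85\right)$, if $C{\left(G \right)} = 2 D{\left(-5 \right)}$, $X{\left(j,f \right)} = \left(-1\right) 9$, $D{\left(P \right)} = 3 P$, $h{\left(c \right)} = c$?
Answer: $3315$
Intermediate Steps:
$X{\left(j,f \right)} = -9$
$C{\left(G \right)} = -30$ ($C{\left(G \right)} = 2 \cdot 3 \left(-5\right) = 2 \left(-15\right) = -30$)
$\left(X{\left(h{\left(-4 \right)},-5 \right)} + C{\left(12 \right)}\right) \left(-85\right) = \left(-9 - 30\right) \left(-85\right) = \left(-39\right) \left(-85\right) = 3315$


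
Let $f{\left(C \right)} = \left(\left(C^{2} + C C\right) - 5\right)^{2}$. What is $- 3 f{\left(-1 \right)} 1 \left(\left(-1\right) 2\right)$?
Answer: $54$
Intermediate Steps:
$f{\left(C \right)} = \left(-5 + 2 C^{2}\right)^{2}$ ($f{\left(C \right)} = \left(\left(C^{2} + C^{2}\right) - 5\right)^{2} = \left(2 C^{2} - 5\right)^{2} = \left(-5 + 2 C^{2}\right)^{2}$)
$- 3 f{\left(-1 \right)} 1 \left(\left(-1\right) 2\right) = - 3 \left(-5 + 2 \left(-1\right)^{2}\right)^{2} \cdot 1 \left(\left(-1\right) 2\right) = - 3 \left(-5 + 2 \cdot 1\right)^{2} \cdot 1 \left(-2\right) = - 3 \left(-5 + 2\right)^{2} \cdot 1 \left(-2\right) = - 3 \left(-3\right)^{2} \cdot 1 \left(-2\right) = \left(-3\right) 9 \cdot 1 \left(-2\right) = \left(-27\right) 1 \left(-2\right) = \left(-27\right) \left(-2\right) = 54$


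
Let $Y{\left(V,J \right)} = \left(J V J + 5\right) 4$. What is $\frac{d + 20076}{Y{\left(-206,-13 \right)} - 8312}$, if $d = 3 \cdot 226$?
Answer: $- \frac{10377}{73774} \approx -0.14066$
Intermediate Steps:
$d = 678$
$Y{\left(V,J \right)} = 20 + 4 V J^{2}$ ($Y{\left(V,J \right)} = \left(V J^{2} + 5\right) 4 = \left(5 + V J^{2}\right) 4 = 20 + 4 V J^{2}$)
$\frac{d + 20076}{Y{\left(-206,-13 \right)} - 8312} = \frac{678 + 20076}{\left(20 + 4 \left(-206\right) \left(-13\right)^{2}\right) - 8312} = \frac{20754}{\left(20 + 4 \left(-206\right) 169\right) - 8312} = \frac{20754}{\left(20 - 139256\right) - 8312} = \frac{20754}{-139236 - 8312} = \frac{20754}{-147548} = 20754 \left(- \frac{1}{147548}\right) = - \frac{10377}{73774}$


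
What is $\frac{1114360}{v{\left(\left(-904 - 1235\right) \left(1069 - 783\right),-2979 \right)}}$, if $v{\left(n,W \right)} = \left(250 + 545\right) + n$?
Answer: $- \frac{1114360}{610959} \approx -1.824$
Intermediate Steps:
$v{\left(n,W \right)} = 795 + n$
$\frac{1114360}{v{\left(\left(-904 - 1235\right) \left(1069 - 783\right),-2979 \right)}} = \frac{1114360}{795 + \left(-904 - 1235\right) \left(1069 - 783\right)} = \frac{1114360}{795 - 611754} = \frac{1114360}{-610959} = 1114360 \left(- \frac{1}{610959}\right) = - \frac{1114360}{610959}$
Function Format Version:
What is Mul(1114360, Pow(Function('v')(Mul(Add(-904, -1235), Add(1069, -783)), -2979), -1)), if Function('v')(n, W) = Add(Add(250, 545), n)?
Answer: Rational(-1114360, 610959) ≈ -1.8240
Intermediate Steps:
Function('v')(n, W) = Add(795, n)
Mul(1114360, Pow(Function('v')(Mul(Add(-904, -1235), Add(1069, -783)), -2979), -1)) = Mul(1114360, Pow(Add(795, Mul(Add(-904, -1235), Add(1069, -783))), -1)) = Mul(1114360, Pow(Add(795, Mul(-2139, 286)), -1)) = Mul(1114360, Pow(Add(795, -611754), -1)) = Mul(1114360, Pow(-610959, -1)) = Mul(1114360, Rational(-1, 610959)) = Rational(-1114360, 610959)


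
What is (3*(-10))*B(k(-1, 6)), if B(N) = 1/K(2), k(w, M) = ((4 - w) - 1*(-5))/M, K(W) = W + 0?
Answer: -15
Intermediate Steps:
K(W) = W
k(w, M) = (9 - w)/M (k(w, M) = ((4 - w) + 5)/M = (9 - w)/M)
B(N) = 1/2
(3*(-10))*B(k(-1, 6)) = (3*(-10))*(1/2) = -30*1/2 = -15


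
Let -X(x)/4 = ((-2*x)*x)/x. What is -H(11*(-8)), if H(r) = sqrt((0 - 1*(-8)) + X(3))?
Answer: -4*sqrt(2) ≈ -5.6569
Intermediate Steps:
X(x) = 8*x (X(x) = -4*(-2*x)*x/x = -4*(-2*x**2)/x = -(-8)*x = 8*x)
H(r) = 4*sqrt(2) (H(r) = sqrt((0 - 1*(-8)) + 8*3) = sqrt((0 + 8) + 24) = sqrt(8 + 24) = sqrt(32) = 4*sqrt(2))
-H(11*(-8)) = -4*sqrt(2)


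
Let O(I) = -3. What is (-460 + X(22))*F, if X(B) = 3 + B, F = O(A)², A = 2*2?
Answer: -3915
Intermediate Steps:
A = 4
F = 9 (F = (-3)² = 9)
(-460 + X(22))*F = (-460 + (3 + 22))*9 = (-460 + 25)*9 = -435*9 = -3915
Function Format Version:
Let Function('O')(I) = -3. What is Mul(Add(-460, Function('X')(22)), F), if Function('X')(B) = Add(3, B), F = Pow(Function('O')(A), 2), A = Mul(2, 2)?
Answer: -3915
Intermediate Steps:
A = 4
F = 9 (F = Pow(-3, 2) = 9)
Mul(Add(-460, Function('X')(22)), F) = Mul(Add(-460, Add(3, 22)), 9) = Mul(Add(-460, 25), 9) = Mul(-435, 9) = -3915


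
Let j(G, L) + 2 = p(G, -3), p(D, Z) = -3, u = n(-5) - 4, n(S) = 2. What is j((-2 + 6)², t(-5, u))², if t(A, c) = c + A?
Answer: 25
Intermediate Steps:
u = -2 (u = 2 - 4 = -2)
t(A, c) = A + c
j(G, L) = -5 (j(G, L) = -2 - 3 = -5)
j((-2 + 6)², t(-5, u))² = (-5)² = 25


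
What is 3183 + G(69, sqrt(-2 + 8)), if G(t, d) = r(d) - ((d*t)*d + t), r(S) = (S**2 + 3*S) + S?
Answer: 2706 + 4*sqrt(6) ≈ 2715.8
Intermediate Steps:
r(S) = S**2 + 4*S
G(t, d) = -t + d*(4 + d) - t*d**2 (G(t, d) = d*(4 + d) - ((d*t)*d + t) = d*(4 + d) - (t*d**2 + t) = d*(4 + d) - (t + t*d**2) = d*(4 + d) + (-t - t*d**2) = -t + d*(4 + d) - t*d**2)
3183 + G(69, sqrt(-2 + 8)) = 3183 + (-1*69 + sqrt(-2 + 8)*(4 + sqrt(-2 + 8)) - 1*69*(sqrt(-2 + 8))**2) = 3183 + (-69 + sqrt(6)*(4 + sqrt(6)) - 1*69*(sqrt(6))**2) = 3183 + (-69 + sqrt(6)*(4 + sqrt(6)) - 1*69*6) = 3183 + (-69 + sqrt(6)*(4 + sqrt(6)) - 414) = 3183 + (-483 + sqrt(6)*(4 + sqrt(6))) = 2700 + sqrt(6)*(4 + sqrt(6))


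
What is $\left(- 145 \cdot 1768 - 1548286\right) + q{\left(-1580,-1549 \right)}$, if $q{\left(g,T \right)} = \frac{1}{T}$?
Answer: $- \frac{2795396655}{1549} \approx -1.8046 \cdot 10^{6}$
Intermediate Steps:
$\left(- 145 \cdot 1768 - 1548286\right) + q{\left(-1580,-1549 \right)} = \left(- 145 \cdot 1768 - 1548286\right) + \frac{1}{-1549} = \left(\left(-1\right) 256360 - 1548286\right) - \frac{1}{1549} = \left(-256360 - 1548286\right) - \frac{1}{1549} = -1804646 - \frac{1}{1549} = - \frac{2795396655}{1549}$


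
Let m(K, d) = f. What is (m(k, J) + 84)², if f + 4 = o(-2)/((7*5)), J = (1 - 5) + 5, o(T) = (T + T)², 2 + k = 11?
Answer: 7929856/1225 ≈ 6473.4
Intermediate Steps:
k = 9 (k = -2 + 11 = 9)
o(T) = 4*T² (o(T) = (2*T)² = 4*T²)
J = 1 (J = -4 + 5 = 1)
f = -124/35 (f = -4 + (4*(-2)²)/((7*5)) = -4 + (4*4)/35 = -4 + 16*(1/35) = -4 + 16/35 = -124/35 ≈ -3.5429)
m(K, d) = -124/35
(m(k, J) + 84)² = (-124/35 + 84)² = (2816/35)² = 7929856/1225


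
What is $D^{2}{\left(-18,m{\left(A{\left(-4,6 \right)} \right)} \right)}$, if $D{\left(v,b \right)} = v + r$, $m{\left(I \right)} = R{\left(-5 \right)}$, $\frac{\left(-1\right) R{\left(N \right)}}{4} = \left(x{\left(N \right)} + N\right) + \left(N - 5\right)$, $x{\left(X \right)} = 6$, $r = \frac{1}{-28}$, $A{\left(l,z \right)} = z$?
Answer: $\frac{255025}{784} \approx 325.29$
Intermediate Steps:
$r = - \frac{1}{28} \approx -0.035714$
$R{\left(N \right)} = -4 - 8 N$ ($R{\left(N \right)} = - 4 \left(\left(6 + N\right) + \left(N - 5\right)\right) = - 4 \left(\left(6 + N\right) + \left(-5 + N\right)\right) = - 4 \left(1 + 2 N\right) = -4 - 8 N$)
$m{\left(I \right)} = 36$ ($m{\left(I \right)} = -4 - -40 = -4 + 40 = 36$)
$D{\left(v,b \right)} = - \frac{1}{28} + v$ ($D{\left(v,b \right)} = v - \frac{1}{28} = - \frac{1}{28} + v$)
$D^{2}{\left(-18,m{\left(A{\left(-4,6 \right)} \right)} \right)} = \left(- \frac{1}{28} - 18\right)^{2} = \left(- \frac{505}{28}\right)^{2} = \frac{255025}{784}$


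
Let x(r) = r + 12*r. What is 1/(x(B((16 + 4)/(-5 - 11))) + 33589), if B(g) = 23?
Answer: 1/33888 ≈ 2.9509e-5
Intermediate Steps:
x(r) = 13*r
1/(x(B((16 + 4)/(-5 - 11))) + 33589) = 1/(13*23 + 33589) = 1/(299 + 33589) = 1/33888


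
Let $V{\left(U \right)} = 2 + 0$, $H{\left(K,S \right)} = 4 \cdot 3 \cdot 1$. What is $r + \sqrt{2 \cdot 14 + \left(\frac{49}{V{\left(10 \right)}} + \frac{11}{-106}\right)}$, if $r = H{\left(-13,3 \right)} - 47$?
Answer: $-35 + \frac{\sqrt{147181}}{53} \approx -27.761$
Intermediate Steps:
$H{\left(K,S \right)} = 12$ ($H{\left(K,S \right)} = 12 \cdot 1 = 12$)
$r = -35$ ($r = 12 - 47 = -35$)
$V{\left(U \right)} = 2$
$r + \sqrt{2 \cdot 14 + \left(\frac{49}{V{\left(10 \right)}} + \frac{11}{-106}\right)} = -35 + \sqrt{2 \cdot 14 + \left(\frac{49}{2} + \frac{11}{-106}\right)} = -35 + \sqrt{28 + \left(49 \cdot \frac{1}{2} + 11 \left(- \frac{1}{106}\right)\right)} = -35 + \sqrt{28 + \left(\frac{49}{2} - \frac{11}{106}\right)} = -35 + \sqrt{28 + \frac{1293}{53}} = -35 + \sqrt{\frac{2777}{53}} = -35 + \frac{\sqrt{147181}}{53}$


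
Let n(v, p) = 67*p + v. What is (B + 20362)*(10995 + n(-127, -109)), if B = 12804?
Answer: 118236790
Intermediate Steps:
n(v, p) = v + 67*p
(B + 20362)*(10995 + n(-127, -109)) = (12804 + 20362)*(10995 + (-127 + 67*(-109))) = 33166*(10995 + (-127 - 7303)) = 33166*(10995 - 7430) = 33166*3565 = 118236790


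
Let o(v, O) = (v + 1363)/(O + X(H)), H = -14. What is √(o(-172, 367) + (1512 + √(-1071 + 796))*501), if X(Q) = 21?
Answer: √(28509837159 + 94278180*I*√11)/194 ≈ 870.37 + 4.7728*I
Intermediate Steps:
o(v, O) = (1363 + v)/(21 + O) (o(v, O) = (v + 1363)/(O + 21) = (1363 + v)/(21 + O))
√(o(-172, 367) + (1512 + √(-1071 + 796))*501) = √((1363 - 172)/(21 + 367) + (1512 + √(-1071 + 796))*501) = √(1191/388 + (1512 + √(-275))*501) = √((1/388)*1191 + (1512 + 5*I*√11)*501) = √(1191/388 + (757512 + 2505*I*√11)) = √(293915847/388 + 2505*I*√11)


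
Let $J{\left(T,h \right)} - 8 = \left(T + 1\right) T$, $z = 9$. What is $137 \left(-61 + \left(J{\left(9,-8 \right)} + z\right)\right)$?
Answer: $6302$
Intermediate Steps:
$J{\left(T,h \right)} = 8 + T \left(1 + T\right)$ ($J{\left(T,h \right)} = 8 + \left(T + 1\right) T = 8 + \left(1 + T\right) T = 8 + T \left(1 + T\right)$)
$137 \left(-61 + \left(J{\left(9,-8 \right)} + z\right)\right) = 137 \left(-61 + \left(\left(8 + 9 + 9^{2}\right) + 9\right)\right) = 137 \left(-61 + \left(\left(8 + 9 + 81\right) + 9\right)\right) = 137 \left(-61 + \left(98 + 9\right)\right) = 137 \left(-61 + 107\right) = 137 \cdot 46 = 6302$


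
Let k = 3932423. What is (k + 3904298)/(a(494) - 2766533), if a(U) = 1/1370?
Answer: -10736307770/3790150209 ≈ -2.8327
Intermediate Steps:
a(U) = 1/1370
(k + 3904298)/(a(494) - 2766533) = (3932423 + 3904298)/(1/1370 - 2766533) = 7836721/(-3790150209/1370) = 7836721*(-1370/3790150209) = -10736307770/3790150209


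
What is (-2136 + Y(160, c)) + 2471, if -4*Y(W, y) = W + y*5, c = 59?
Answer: 885/4 ≈ 221.25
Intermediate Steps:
Y(W, y) = -5*y/4 - W/4 (Y(W, y) = -(W + y*5)/4 = -(W + 5*y)/4 = -5*y/4 - W/4)
(-2136 + Y(160, c)) + 2471 = (-2136 + (-5/4*59 - ¼*160)) + 2471 = (-2136 + (-295/4 - 40)) + 2471 = (-2136 - 455/4) + 2471 = -8999/4 + 2471 = 885/4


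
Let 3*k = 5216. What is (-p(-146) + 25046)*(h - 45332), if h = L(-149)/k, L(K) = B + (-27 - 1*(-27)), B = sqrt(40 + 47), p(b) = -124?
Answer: -1141006440 + 37755*sqrt(87)/2608 ≈ -1.1410e+9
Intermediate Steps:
k = 5216/3 (k = (1/3)*5216 = 5216/3 ≈ 1738.7)
B = sqrt(87) ≈ 9.3274
L(K) = sqrt(87) (L(K) = sqrt(87) + (-27 - 1*(-27)) = sqrt(87) + (-27 + 27) = sqrt(87) + 0 = sqrt(87))
h = 3*sqrt(87)/5216 (h = sqrt(87)/(5216/3) = sqrt(87)*(3/5216) = 3*sqrt(87)/5216 ≈ 0.0053647)
(-p(-146) + 25046)*(h - 45332) = (-1*(-124) + 25046)*(3*sqrt(87)/5216 - 45332) = (124 + 25046)*(-45332 + 3*sqrt(87)/5216) = 25170*(-45332 + 3*sqrt(87)/5216) = -1141006440 + 37755*sqrt(87)/2608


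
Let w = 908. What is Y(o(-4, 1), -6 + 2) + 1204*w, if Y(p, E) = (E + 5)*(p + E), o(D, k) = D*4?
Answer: 1093212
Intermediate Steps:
o(D, k) = 4*D
Y(p, E) = (5 + E)*(E + p)
Y(o(-4, 1), -6 + 2) + 1204*w = ((-6 + 2)**2 + 5*(-6 + 2) + 5*(4*(-4)) + (-6 + 2)*(4*(-4))) + 1204*908 = ((-4)**2 + 5*(-4) + 5*(-16) - 4*(-16)) + 1093232 = (16 - 20 - 80 + 64) + 1093232 = -20 + 1093232 = 1093212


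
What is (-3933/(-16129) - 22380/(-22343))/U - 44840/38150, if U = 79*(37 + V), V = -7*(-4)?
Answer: -1659187026136039/1411932429597235 ≈ -1.1751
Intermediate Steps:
V = 28
U = 5135 (U = 79*(37 + 28) = 79*65 = 5135)
(-3933/(-16129) - 22380/(-22343))/U - 44840/38150 = (-3933/(-16129) - 22380/(-22343))/5135 - 44840/38150 = (-3933*(-1/16129) - 22380*(-1/22343))*(1/5135) - 44840*1/38150 = (3933/16129 + 22380/22343)*(1/5135) - 4484/3815 = (448842039/360370247)*(1/5135) - 4484/3815 = 448842039/1850501218345 - 4484/3815 = -1659187026136039/1411932429597235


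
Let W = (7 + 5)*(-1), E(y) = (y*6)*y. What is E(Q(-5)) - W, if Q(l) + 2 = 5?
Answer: 66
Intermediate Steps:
Q(l) = 3 (Q(l) = -2 + 5 = 3)
E(y) = 6*y² (E(y) = (6*y)*y = 6*y²)
W = -12 (W = 12*(-1) = -12)
E(Q(-5)) - W = 6*3² - 1*(-12) = 6*9 + 12 = 54 + 12 = 66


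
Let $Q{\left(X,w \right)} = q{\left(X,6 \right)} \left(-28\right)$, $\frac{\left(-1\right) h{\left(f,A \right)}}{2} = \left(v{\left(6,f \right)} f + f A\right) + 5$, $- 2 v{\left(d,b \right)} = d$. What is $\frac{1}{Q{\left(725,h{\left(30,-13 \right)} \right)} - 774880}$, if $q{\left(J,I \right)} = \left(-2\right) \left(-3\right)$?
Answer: $- \frac{1}{775048} \approx -1.2902 \cdot 10^{-6}$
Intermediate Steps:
$v{\left(d,b \right)} = - \frac{d}{2}$
$h{\left(f,A \right)} = -10 + 6 f - 2 A f$ ($h{\left(f,A \right)} = - 2 \left(\left(\left(- \frac{1}{2}\right) 6 f + f A\right) + 5\right) = - 2 \left(\left(- 3 f + A f\right) + 5\right) = - 2 \left(5 - 3 f + A f\right) = -10 + 6 f - 2 A f$)
$q{\left(J,I \right)} = 6$
$Q{\left(X,w \right)} = -168$ ($Q{\left(X,w \right)} = 6 \left(-28\right) = -168$)
$\frac{1}{Q{\left(725,h{\left(30,-13 \right)} \right)} - 774880} = \frac{1}{-168 - 774880} = \frac{1}{-775048} = - \frac{1}{775048}$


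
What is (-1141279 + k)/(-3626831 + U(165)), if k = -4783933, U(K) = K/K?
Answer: 2962606/1813415 ≈ 1.6337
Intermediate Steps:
U(K) = 1
(-1141279 + k)/(-3626831 + U(165)) = (-1141279 - 4783933)/(-3626831 + 1) = -5925212/(-3626830) = -5925212*(-1/3626830) = 2962606/1813415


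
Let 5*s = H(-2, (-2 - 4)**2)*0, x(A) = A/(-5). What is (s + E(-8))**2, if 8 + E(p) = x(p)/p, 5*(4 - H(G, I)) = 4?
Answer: 1681/25 ≈ 67.240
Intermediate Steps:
H(G, I) = 16/5 (H(G, I) = 4 - 1/5*4 = 4 - 4/5 = 16/5)
x(A) = -A/5 (x(A) = A*(-1/5) = -A/5)
E(p) = -41/5 (E(p) = -8 + (-p/5)/p = -8 - 1/5 = -41/5)
s = 0 (s = ((16/5)*0)/5 = (1/5)*0 = 0)
(s + E(-8))**2 = (0 - 41/5)**2 = (-41/5)**2 = 1681/25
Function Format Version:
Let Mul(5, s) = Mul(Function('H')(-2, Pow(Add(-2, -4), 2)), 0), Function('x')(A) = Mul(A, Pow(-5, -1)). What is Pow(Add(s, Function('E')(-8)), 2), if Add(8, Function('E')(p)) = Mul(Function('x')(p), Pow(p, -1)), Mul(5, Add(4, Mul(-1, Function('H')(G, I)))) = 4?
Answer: Rational(1681, 25) ≈ 67.240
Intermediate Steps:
Function('H')(G, I) = Rational(16, 5) (Function('H')(G, I) = Add(4, Mul(Rational(-1, 5), 4)) = Add(4, Rational(-4, 5)) = Rational(16, 5))
Function('x')(A) = Mul(Rational(-1, 5), A) (Function('x')(A) = Mul(A, Rational(-1, 5)) = Mul(Rational(-1, 5), A))
Function('E')(p) = Rational(-41, 5) (Function('E')(p) = Add(-8, Mul(Mul(Rational(-1, 5), p), Pow(p, -1))) = Add(-8, Rational(-1, 5)) = Rational(-41, 5))
s = 0 (s = Mul(Rational(1, 5), Mul(Rational(16, 5), 0)) = Mul(Rational(1, 5), 0) = 0)
Pow(Add(s, Function('E')(-8)), 2) = Pow(Add(0, Rational(-41, 5)), 2) = Pow(Rational(-41, 5), 2) = Rational(1681, 25)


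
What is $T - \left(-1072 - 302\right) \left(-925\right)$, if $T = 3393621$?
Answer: $2122671$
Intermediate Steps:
$T - \left(-1072 - 302\right) \left(-925\right) = 3393621 - \left(-1072 - 302\right) \left(-925\right) = 3393621 - \left(-1374\right) \left(-925\right) = 3393621 - 1270950 = 2122671$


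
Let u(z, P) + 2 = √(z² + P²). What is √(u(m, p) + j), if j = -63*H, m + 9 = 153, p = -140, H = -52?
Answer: √(3274 + 4*√2521) ≈ 58.948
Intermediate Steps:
m = 144 (m = -9 + 153 = 144)
u(z, P) = -2 + √(P² + z²) (u(z, P) = -2 + √(z² + P²) = -2 + √(P² + z²))
j = 3276 (j = -63*(-52) = 3276)
√(u(m, p) + j) = √((-2 + √((-140)² + 144²)) + 3276) = √((-2 + √(19600 + 20736)) + 3276) = √((-2 + √40336) + 3276) = √((-2 + 4*√2521) + 3276) = √(3274 + 4*√2521)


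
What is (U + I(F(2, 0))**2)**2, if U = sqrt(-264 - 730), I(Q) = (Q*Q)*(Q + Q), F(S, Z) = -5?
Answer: (62500 + I*sqrt(994))**2 ≈ 3.9062e+9 + 3.94e+6*I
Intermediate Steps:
I(Q) = 2*Q**3 (I(Q) = Q**2*(2*Q) = 2*Q**3)
U = I*sqrt(994) (U = sqrt(-994) = I*sqrt(994) ≈ 31.528*I)
(U + I(F(2, 0))**2)**2 = (I*sqrt(994) + (2*(-5)**3)**2)**2 = (I*sqrt(994) + (2*(-125))**2)**2 = (I*sqrt(994) + (-250)**2)**2 = (I*sqrt(994) + 62500)**2 = (62500 + I*sqrt(994))**2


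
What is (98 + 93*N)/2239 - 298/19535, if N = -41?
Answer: -73239747/43738865 ≈ -1.6745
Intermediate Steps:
(98 + 93*N)/2239 - 298/19535 = (98 + 93*(-41))/2239 - 298/19535 = (98 - 3813)*(1/2239) - 298*1/19535 = -3715*1/2239 - 298/19535 = -3715/2239 - 298/19535 = -73239747/43738865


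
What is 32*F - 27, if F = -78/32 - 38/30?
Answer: -2183/15 ≈ -145.53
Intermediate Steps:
F = -889/240 (F = -78*1/32 - 38*1/30 = -39/16 - 19/15 = -889/240 ≈ -3.7042)
32*F - 27 = 32*(-889/240) - 27 = -1778/15 - 27 = -2183/15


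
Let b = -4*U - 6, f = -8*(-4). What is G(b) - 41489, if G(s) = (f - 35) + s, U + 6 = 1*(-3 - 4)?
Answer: -41446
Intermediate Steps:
f = 32
U = -13 (U = -6 + 1*(-3 - 4) = -6 + 1*(-7) = -6 - 7 = -13)
b = 46 (b = -4*(-13) - 6 = 52 - 6 = 46)
G(s) = -3 + s (G(s) = (32 - 35) + s = -3 + s)
G(b) - 41489 = (-3 + 46) - 41489 = 43 - 41489 = -41446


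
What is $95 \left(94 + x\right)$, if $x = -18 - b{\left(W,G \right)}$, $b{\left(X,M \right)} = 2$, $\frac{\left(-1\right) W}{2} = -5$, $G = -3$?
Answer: $7030$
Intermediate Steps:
$W = 10$ ($W = \left(-2\right) \left(-5\right) = 10$)
$x = -20$ ($x = -18 - 2 = -20$)
$95 \left(94 + x\right) = 95 \left(94 - 20\right) = 95 \cdot 74 = 7030$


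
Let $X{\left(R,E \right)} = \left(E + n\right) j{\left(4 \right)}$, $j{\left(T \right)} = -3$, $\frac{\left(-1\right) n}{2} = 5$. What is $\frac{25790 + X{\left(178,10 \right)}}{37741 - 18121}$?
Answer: $\frac{2579}{1962} \approx 1.3145$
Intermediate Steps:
$n = -10$ ($n = \left(-2\right) 5 = -10$)
$X{\left(R,E \right)} = 30 - 3 E$ ($X{\left(R,E \right)} = \left(E - 10\right) \left(-3\right) = \left(-10 + E\right) \left(-3\right) = 30 - 3 E$)
$\frac{25790 + X{\left(178,10 \right)}}{37741 - 18121} = \frac{25790 + \left(30 - 30\right)}{37741 - 18121} = \frac{25790 + \left(30 - 30\right)}{19620} = \left(25790 + 0\right) \frac{1}{19620} = 25790 \cdot \frac{1}{19620} = \frac{2579}{1962}$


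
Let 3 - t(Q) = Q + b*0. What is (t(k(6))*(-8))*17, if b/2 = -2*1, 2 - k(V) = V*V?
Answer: -5032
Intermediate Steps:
k(V) = 2 - V² (k(V) = 2 - V*V = 2 - V²)
b = -4 (b = 2*(-2*1) = 2*(-2) = -4)
t(Q) = 3 - Q (t(Q) = 3 - (Q - 4*0) = 3 - (Q + 0) = 3 - Q)
(t(k(6))*(-8))*17 = ((3 - (2 - 1*6²))*(-8))*17 = ((3 - (2 - 1*36))*(-8))*17 = ((3 - (2 - 36))*(-8))*17 = ((3 - 1*(-34))*(-8))*17 = ((3 + 34)*(-8))*17 = (37*(-8))*17 = -296*17 = -5032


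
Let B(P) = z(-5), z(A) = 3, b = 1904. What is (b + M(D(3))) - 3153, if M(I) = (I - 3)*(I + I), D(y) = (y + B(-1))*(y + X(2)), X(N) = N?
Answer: 371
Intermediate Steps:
B(P) = 3
D(y) = (2 + y)*(3 + y) (D(y) = (y + 3)*(y + 2) = (3 + y)*(2 + y) = (2 + y)*(3 + y))
M(I) = 2*I*(-3 + I) (M(I) = (-3 + I)*(2*I) = 2*I*(-3 + I))
(b + M(D(3))) - 3153 = (1904 + 2*(6 + 3**2 + 5*3)*(-3 + (6 + 3**2 + 5*3))) - 3153 = (1904 + 2*(6 + 9 + 15)*(-3 + (6 + 9 + 15))) - 3153 = (1904 + 2*30*(-3 + 30)) - 3153 = (1904 + 2*30*27) - 3153 = (1904 + 1620) - 3153 = 3524 - 3153 = 371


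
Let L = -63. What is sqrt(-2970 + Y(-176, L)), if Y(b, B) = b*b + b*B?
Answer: sqrt(39094) ≈ 197.72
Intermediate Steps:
Y(b, B) = b**2 + B*b
sqrt(-2970 + Y(-176, L)) = sqrt(-2970 - 176*(-63 - 176)) = sqrt(-2970 - 176*(-239)) = sqrt(-2970 + 42064) = sqrt(39094)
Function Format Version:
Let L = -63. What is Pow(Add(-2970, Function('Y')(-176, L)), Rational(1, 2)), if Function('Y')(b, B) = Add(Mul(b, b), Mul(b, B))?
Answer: Pow(39094, Rational(1, 2)) ≈ 197.72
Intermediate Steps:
Function('Y')(b, B) = Add(Pow(b, 2), Mul(B, b))
Pow(Add(-2970, Function('Y')(-176, L)), Rational(1, 2)) = Pow(Add(-2970, Mul(-176, Add(-63, -176))), Rational(1, 2)) = Pow(Add(-2970, Mul(-176, -239)), Rational(1, 2)) = Pow(Add(-2970, 42064), Rational(1, 2)) = Pow(39094, Rational(1, 2))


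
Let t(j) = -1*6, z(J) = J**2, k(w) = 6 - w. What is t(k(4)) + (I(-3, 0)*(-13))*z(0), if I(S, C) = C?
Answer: -6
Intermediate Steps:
t(j) = -6
t(k(4)) + (I(-3, 0)*(-13))*z(0) = -6 + (0*(-13))*0**2 = -6 + 0*0 = -6 + 0 = -6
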